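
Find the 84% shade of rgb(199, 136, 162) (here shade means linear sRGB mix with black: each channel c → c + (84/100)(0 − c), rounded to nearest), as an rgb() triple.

rgb(32, 22, 26)

Per channel, c → c + 0.84(0 − c):
  R: 199 − 167.16 = 31.84 → 32
  G: 136 + 0.84×(0−136) = 136 − 114.24 = 21.76 → 22
  B: 162 − 136.08 = 25.92 → 26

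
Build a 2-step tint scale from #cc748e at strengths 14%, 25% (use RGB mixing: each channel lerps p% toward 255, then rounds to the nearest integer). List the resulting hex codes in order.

#cc748e is rgb(204, 116, 142).
14%: (204 + 7.14 = 211.14→211, 116 + 19.46 = 135.46→135, 142 + 15.82 = 157.82→158) → #d3879e
25%: (204 + 12.75 = 216.75→217, 116 + 34.75 = 150.75→151, 142 + 28.25 = 170.25→170) → #d997aa

#d3879e, #d997aa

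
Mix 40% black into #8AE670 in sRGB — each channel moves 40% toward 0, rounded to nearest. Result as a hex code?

#538A43

#8AE670 is rgb(138, 230, 112).
Lerp each channel 40% toward 0:
  R: 138 − 55.2 = 82.8 → 83
  G: 230 + 0.4×(0−230) = 230 − 92 = 138 → 138
  B: 112 − 44.8 = 67.2 → 67
rgb(83, 138, 67) = #538A43.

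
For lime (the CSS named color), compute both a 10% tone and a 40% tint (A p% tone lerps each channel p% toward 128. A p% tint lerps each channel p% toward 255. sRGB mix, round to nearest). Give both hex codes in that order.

#0df20d, #66ff66

CSS lime is rgb(0, 255, 0).
10% tone:
  R: 0 + 0.1×(128−0) = 0 + 12.8 = 12.8 → 13
  G: 255 − 12.7 = 242.3 → 242
  B: 0 + 0.1×(128−0) = 0 + 12.8 = 12.8 → 13
  → #0df20d
40% tint:
  R: 0 + 0.4×(255−0) = 0 + 102 = 102 → 102
  G: 255 + 0.4×(255−255) = 255 + 0 = 255 → 255
  B: 0 + 0.4×(255−0) = 0 + 102 = 102 → 102
  → #66ff66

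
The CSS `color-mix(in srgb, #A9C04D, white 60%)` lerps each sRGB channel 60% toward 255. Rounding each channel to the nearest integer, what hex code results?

#DDE6B8

#A9C04D is rgb(169, 192, 77).
Per channel, c → c + 0.6(255 − c):
  R: 169 + 51.6 = 220.6 → 221
  G: 192 + 37.8 = 229.8 → 230
  B: 77 + 0.6×(255−77) = 77 + 106.8 = 183.8 → 184
rgb(221, 230, 184) = #DDE6B8.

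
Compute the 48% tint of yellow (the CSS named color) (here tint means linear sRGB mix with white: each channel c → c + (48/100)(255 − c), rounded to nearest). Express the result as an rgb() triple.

CSS yellow is rgb(255, 255, 0).
A 48% tint moves each channel 48% toward 255:
  R: 255 + 0.48×(255−255) = 255 + 0 = 255 → 255
  G: 255 + 0 = 255 → 255
  B: 0 + 122.4 = 122.4 → 122

rgb(255, 255, 122)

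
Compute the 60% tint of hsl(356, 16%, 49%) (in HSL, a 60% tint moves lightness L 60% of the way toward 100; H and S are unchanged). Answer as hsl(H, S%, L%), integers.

L moves 60% from 49 toward 100: 49 + 30.6 = 79.6 → 80.
H and S are unchanged.

hsl(356, 16%, 80%)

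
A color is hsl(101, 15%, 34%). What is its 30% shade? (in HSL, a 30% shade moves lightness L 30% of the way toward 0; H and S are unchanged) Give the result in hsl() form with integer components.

hsl(101, 15%, 24%)

L moves 30% from 34 toward 0: 34 − 10.2 = 23.8 → 24.
H and S are unchanged.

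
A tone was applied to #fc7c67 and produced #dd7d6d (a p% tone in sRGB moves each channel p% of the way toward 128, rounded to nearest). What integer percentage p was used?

#fc7c67 is rgb(252, 124, 103); #dd7d6d is rgb(221, 125, 109).
On the R channel (widest range): 221 ≈ 252 + (p/100)(128 − 252), so p ≈ 100×(221 − 252)/(128 − 252) = -3100/-124 = 25.00.
p = 25 reproduces all three channels after rounding.

25%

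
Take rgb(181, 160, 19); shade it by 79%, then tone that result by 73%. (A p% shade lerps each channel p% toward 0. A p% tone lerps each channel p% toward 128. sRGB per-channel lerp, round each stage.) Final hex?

#68675F

A 79% shade moves each channel 79% toward 0:
  R: 181 + 0.79×(0−181) = 181 − 142.99 = 38.01 → 38
  G: 160 + 0.79×(0−160) = 160 − 126.4 = 33.6 → 34
  B: 19 − 15.01 = 3.99 → 4
After the shade: rgb(38, 34, 4) = #262204.
Lerp each channel 73% toward 128:
  R: 38 + 65.7 = 103.7 → 104
  G: 34 + 68.62 = 102.62 → 103
  B: 4 + 0.73×(128−4) = 4 + 90.52 = 94.52 → 95
rgb(104, 103, 95) = #68675F.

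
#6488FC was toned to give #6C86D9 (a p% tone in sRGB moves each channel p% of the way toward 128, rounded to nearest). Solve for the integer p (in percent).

28%

#6488FC is rgb(100, 136, 252); #6C86D9 is rgb(108, 134, 217).
On the B channel (widest range): 217 ≈ 252 + (p/100)(128 − 252), so p ≈ 100×(217 − 252)/(128 − 252) = -3500/-124 = 28.23.
p = 28 reproduces all three channels after rounding.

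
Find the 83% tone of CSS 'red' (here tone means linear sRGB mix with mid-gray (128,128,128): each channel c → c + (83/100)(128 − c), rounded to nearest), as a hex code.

#966a6a

CSS red is rgb(255, 0, 0).
Lerp each channel 83% toward 128:
  R: 255 + 0.83×(128−255) = 255 − 105.41 = 149.59 → 150
  G: 0 + 106.24 = 106.24 → 106
  B: 0 + 0.83×(128−0) = 0 + 106.24 = 106.24 → 106
rgb(150, 106, 106) = #966a6a.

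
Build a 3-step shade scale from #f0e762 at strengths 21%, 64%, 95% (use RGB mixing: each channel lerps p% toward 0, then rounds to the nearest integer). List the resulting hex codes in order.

#f0e762 is rgb(240, 231, 98).
21%: (240 − 50.4 = 189.6→190, 231 − 48.51 = 182.49→182, 98 − 20.58 = 77.42→77) → #beb64d
64%: (240 − 153.6 = 86.4→86, 231 − 147.84 = 83.16→83, 98 − 62.72 = 35.28→35) → #565323
95%: (240 − 228 = 12→12, 231 − 219.45 = 11.55→12, 98 − 93.1 = 4.9→5) → #0c0c05

#beb64d, #565323, #0c0c05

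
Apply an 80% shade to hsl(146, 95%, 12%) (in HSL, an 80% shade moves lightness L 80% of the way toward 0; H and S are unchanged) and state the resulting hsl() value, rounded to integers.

L moves 80% from 12 toward 0: 12 − 9.6 = 2.4 → 2.
H and S are unchanged.

hsl(146, 95%, 2%)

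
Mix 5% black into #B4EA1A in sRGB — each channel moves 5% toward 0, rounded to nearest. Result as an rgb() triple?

#B4EA1A is rgb(180, 234, 26).
Per channel, c → c + 0.05(0 − c):
  R: 180 − 9 = 171 → 171
  G: 234 + 0.05×(0−234) = 234 − 11.7 = 222.3 → 222
  B: 26 − 1.3 = 24.7 → 25

rgb(171, 222, 25)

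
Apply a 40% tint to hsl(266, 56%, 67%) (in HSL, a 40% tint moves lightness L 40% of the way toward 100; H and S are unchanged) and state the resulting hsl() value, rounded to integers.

L moves 40% from 67 toward 100: 67 + 13.2 = 80.2 → 80.
H and S are unchanged.

hsl(266, 56%, 80%)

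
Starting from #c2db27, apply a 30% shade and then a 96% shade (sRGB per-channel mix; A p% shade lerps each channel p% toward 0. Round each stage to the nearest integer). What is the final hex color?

#050601

#c2db27 is rgb(194, 219, 39).
Per channel, c → c + 0.3(0 − c):
  R: 194 − 58.2 = 135.8 → 136
  G: 219 + 0.3×(0−219) = 219 − 65.7 = 153.3 → 153
  B: 39 + 0.3×(0−39) = 39 − 11.7 = 27.3 → 27
After the shade: rgb(136, 153, 27) = #88991b.
A 96% shade moves each channel 96% toward 0:
  R: 136 + 0.96×(0−136) = 136 − 130.56 = 5.44 → 5
  G: 153 + 0.96×(0−153) = 153 − 146.88 = 6.12 → 6
  B: 27 + 0.96×(0−27) = 27 − 25.92 = 1.08 → 1
rgb(5, 6, 1) = #050601.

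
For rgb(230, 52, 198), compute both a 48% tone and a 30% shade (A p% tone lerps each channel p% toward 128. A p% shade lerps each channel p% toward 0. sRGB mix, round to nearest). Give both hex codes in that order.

#B558A4, #A1248B

48% tone:
  R: 230 + 0.48×(128−230) = 230 − 48.96 = 181.04 → 181
  G: 52 + 36.48 = 88.48 → 88
  B: 198 + 0.48×(128−198) = 198 − 33.6 = 164.4 → 164
  → #B558A4
30% shade:
  R: 230 + 0.3×(0−230) = 230 − 69 = 161 → 161
  G: 52 − 15.6 = 36.4 → 36
  B: 198 + 0.3×(0−198) = 198 − 59.4 = 138.6 → 139
  → #A1248B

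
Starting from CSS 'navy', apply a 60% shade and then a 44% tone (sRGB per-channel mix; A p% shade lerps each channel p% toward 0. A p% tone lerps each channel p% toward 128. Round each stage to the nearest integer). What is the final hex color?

CSS navy is rgb(0, 0, 128).
Per channel, c → c + 0.6(0 − c):
  R: 0 + 0.6×(0−0) = 0 + 0 = 0 → 0
  G: 0 + 0.6×(0−0) = 0 + 0 = 0 → 0
  B: 128 + 0.6×(0−128) = 128 − 76.8 = 51.2 → 51
After the shade: rgb(0, 0, 51) = #000033.
A 44% tone moves each channel 44% toward 128:
  R: 0 + 56.32 = 56.32 → 56
  G: 0 + 0.44×(128−0) = 0 + 56.32 = 56.32 → 56
  B: 51 + 0.44×(128−51) = 51 + 33.88 = 84.88 → 85
rgb(56, 56, 85) = #383855.

#383855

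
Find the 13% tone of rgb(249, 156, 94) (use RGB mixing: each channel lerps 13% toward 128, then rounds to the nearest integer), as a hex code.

#e99862

Per channel, c → c + 0.13(128 − c):
  R: 249 + 0.13×(128−249) = 249 − 15.73 = 233.27 → 233
  G: 156 + 0.13×(128−156) = 156 − 3.64 = 152.36 → 152
  B: 94 + 4.42 = 98.42 → 98
rgb(233, 152, 98) = #e99862.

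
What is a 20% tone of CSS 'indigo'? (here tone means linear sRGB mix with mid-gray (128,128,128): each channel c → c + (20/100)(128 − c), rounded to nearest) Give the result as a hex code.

#561a82

CSS indigo is rgb(75, 0, 130).
Lerp each channel 20% toward 128:
  R: 75 + 0.2×(128−75) = 75 + 10.6 = 85.6 → 86
  G: 0 + 0.2×(128−0) = 0 + 25.6 = 25.6 → 26
  B: 130 + 0.2×(128−130) = 130 − 0.4 = 129.6 → 130
rgb(86, 26, 130) = #561a82.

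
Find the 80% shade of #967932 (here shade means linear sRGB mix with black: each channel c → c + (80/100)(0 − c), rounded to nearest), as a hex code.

#1e180a

#967932 is rgb(150, 121, 50).
An 80% shade moves each channel 80% toward 0:
  R: 150 + 0.8×(0−150) = 150 − 120 = 30 → 30
  G: 121 + 0.8×(0−121) = 121 − 96.8 = 24.2 → 24
  B: 50 + 0.8×(0−50) = 50 − 40 = 10 → 10
rgb(30, 24, 10) = #1e180a.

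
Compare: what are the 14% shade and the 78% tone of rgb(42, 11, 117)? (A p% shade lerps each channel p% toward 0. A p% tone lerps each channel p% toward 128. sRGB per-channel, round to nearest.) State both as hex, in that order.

#240965, #6d667e

14% shade:
  R: 42 + 0.14×(0−42) = 42 − 5.88 = 36.12 → 36
  G: 11 − 1.54 = 9.46 → 9
  B: 117 − 16.38 = 100.62 → 101
  → #240965
78% tone:
  R: 42 + 0.78×(128−42) = 42 + 67.08 = 109.08 → 109
  G: 11 + 91.26 = 102.26 → 102
  B: 117 + 8.58 = 125.58 → 126
  → #6d667e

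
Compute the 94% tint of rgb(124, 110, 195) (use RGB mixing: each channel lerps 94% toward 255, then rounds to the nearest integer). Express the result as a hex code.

Lerp each channel 94% toward 255:
  R: 124 + 0.94×(255−124) = 124 + 123.14 = 247.14 → 247
  G: 110 + 0.94×(255−110) = 110 + 136.3 = 246.3 → 246
  B: 195 + 56.4 = 251.4 → 251
rgb(247, 246, 251) = #f7f6fb.

#f7f6fb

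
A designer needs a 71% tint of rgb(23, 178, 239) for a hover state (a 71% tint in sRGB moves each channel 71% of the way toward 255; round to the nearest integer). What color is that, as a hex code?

A 71% tint moves each channel 71% toward 255:
  R: 23 + 164.72 = 187.72 → 188
  G: 178 + 54.67 = 232.67 → 233
  B: 239 + 11.36 = 250.36 → 250
rgb(188, 233, 250) = #BCE9FA.

#BCE9FA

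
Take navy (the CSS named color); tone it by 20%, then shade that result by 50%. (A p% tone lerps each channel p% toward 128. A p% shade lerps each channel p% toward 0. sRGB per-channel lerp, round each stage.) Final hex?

#0D0D40

CSS navy is rgb(0, 0, 128).
A 20% tone moves each channel 20% toward 128:
  R: 0 + 25.6 = 25.6 → 26
  G: 0 + 0.2×(128−0) = 0 + 25.6 = 25.6 → 26
  B: 128 + 0.2×(128−128) = 128 + 0 = 128 → 128
After the tone: rgb(26, 26, 128) = #1A1A80.
Lerp each channel 50% toward 0:
  R: 26 + 0.5×(0−26) = 26 − 13 = 13 → 13
  G: 26 + 0.5×(0−26) = 26 − 13 = 13 → 13
  B: 128 + 0.5×(0−128) = 128 − 64 = 64 → 64
rgb(13, 13, 64) = #0D0D40.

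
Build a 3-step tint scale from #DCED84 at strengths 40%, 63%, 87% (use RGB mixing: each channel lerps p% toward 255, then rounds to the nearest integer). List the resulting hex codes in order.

#DCED84 is rgb(220, 237, 132).
40%: (220 + 14 = 234→234, 237 + 7.2 = 244.2→244, 132 + 49.2 = 181.2→181) → #EAF4B5
63%: (220 + 22.05 = 242.05→242, 237 + 11.34 = 248.34→248, 132 + 77.49 = 209.49→209) → #F2F8D1
87%: (220 + 30.45 = 250.45→250, 237 + 15.66 = 252.66→253, 132 + 107.01 = 239.01→239) → #FAFDEF

#EAF4B5, #F2F8D1, #FAFDEF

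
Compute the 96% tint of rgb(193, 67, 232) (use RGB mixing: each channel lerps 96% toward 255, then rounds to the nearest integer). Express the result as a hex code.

#FDF7FE

Per channel, c → c + 0.96(255 − c):
  R: 193 + 0.96×(255−193) = 193 + 59.52 = 252.52 → 253
  G: 67 + 180.48 = 247.48 → 247
  B: 232 + 0.96×(255−232) = 232 + 22.08 = 254.08 → 254
rgb(253, 247, 254) = #FDF7FE.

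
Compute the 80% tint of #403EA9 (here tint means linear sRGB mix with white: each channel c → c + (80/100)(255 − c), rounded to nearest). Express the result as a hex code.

#D9D8EE

#403EA9 is rgb(64, 62, 169).
Per channel, c → c + 0.8(255 − c):
  R: 64 + 0.8×(255−64) = 64 + 152.8 = 216.8 → 217
  G: 62 + 154.4 = 216.4 → 216
  B: 169 + 0.8×(255−169) = 169 + 68.8 = 237.8 → 238
rgb(217, 216, 238) = #D9D8EE.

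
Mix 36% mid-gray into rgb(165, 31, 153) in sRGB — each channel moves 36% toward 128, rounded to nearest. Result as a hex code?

A 36% tone moves each channel 36% toward 128:
  R: 165 + 0.36×(128−165) = 165 − 13.32 = 151.68 → 152
  G: 31 + 34.92 = 65.92 → 66
  B: 153 − 9 = 144 → 144
rgb(152, 66, 144) = #984290.

#984290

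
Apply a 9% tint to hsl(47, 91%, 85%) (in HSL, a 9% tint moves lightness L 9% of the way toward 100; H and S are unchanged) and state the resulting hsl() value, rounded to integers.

L moves 9% from 85 toward 100: 85 + 1.35 = 86.35 → 86.
H and S are unchanged.

hsl(47, 91%, 86%)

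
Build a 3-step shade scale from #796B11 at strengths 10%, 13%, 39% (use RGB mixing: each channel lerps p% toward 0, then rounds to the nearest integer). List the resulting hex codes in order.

#796B11 is rgb(121, 107, 17).
10%: (121 − 12.1 = 108.9→109, 107 − 10.7 = 96.3→96, 17 − 1.7 = 15.3→15) → #6D600F
13%: (121 − 15.73 = 105.27→105, 107 − 13.91 = 93.09→93, 17 − 2.21 = 14.79→15) → #695D0F
39%: (121 − 47.19 = 73.81→74, 107 − 41.73 = 65.27→65, 17 − 6.63 = 10.37→10) → #4A410A

#6D600F, #695D0F, #4A410A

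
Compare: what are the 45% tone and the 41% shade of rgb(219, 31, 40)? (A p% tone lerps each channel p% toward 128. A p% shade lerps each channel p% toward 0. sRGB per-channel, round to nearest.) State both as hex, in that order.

#b24b50, #811218

45% tone:
  R: 219 − 40.95 = 178.05 → 178
  G: 31 + 43.65 = 74.65 → 75
  B: 40 + 0.45×(128−40) = 40 + 39.6 = 79.6 → 80
  → #b24b50
41% shade:
  R: 219 + 0.41×(0−219) = 219 − 89.79 = 129.21 → 129
  G: 31 + 0.41×(0−31) = 31 − 12.71 = 18.29 → 18
  B: 40 − 16.4 = 23.6 → 24
  → #811218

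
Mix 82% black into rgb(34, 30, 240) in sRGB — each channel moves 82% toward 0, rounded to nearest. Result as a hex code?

#06052b

An 82% shade moves each channel 82% toward 0:
  R: 34 + 0.82×(0−34) = 34 − 27.88 = 6.12 → 6
  G: 30 + 0.82×(0−30) = 30 − 24.6 = 5.4 → 5
  B: 240 + 0.82×(0−240) = 240 − 196.8 = 43.2 → 43
rgb(6, 5, 43) = #06052b.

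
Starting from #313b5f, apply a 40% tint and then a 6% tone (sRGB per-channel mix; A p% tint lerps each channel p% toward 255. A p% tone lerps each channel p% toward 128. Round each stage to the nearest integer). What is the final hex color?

#313b5f is rgb(49, 59, 95).
Per channel, c → c + 0.4(255 − c):
  R: 49 + 0.4×(255−49) = 49 + 82.4 = 131.4 → 131
  G: 59 + 78.4 = 137.4 → 137
  B: 95 + 0.4×(255−95) = 95 + 64 = 159 → 159
After the tint: rgb(131, 137, 159) = #83899f.
Per channel, c → c + 0.06(128 − c):
  R: 131 − 0.18 = 130.82 → 131
  G: 137 − 0.54 = 136.46 → 136
  B: 159 + 0.06×(128−159) = 159 − 1.86 = 157.14 → 157
rgb(131, 136, 157) = #83889d.

#83889d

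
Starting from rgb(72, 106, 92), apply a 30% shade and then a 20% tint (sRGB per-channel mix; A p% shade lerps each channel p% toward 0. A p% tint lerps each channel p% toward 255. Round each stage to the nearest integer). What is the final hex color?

Lerp each channel 30% toward 0:
  R: 72 − 21.6 = 50.4 → 50
  G: 106 + 0.3×(0−106) = 106 − 31.8 = 74.2 → 74
  B: 92 + 0.3×(0−92) = 92 − 27.6 = 64.4 → 64
After the shade: rgb(50, 74, 64) = #324A40.
A 20% tint moves each channel 20% toward 255:
  R: 50 + 41 = 91 → 91
  G: 74 + 0.2×(255−74) = 74 + 36.2 = 110.2 → 110
  B: 64 + 0.2×(255−64) = 64 + 38.2 = 102.2 → 102
rgb(91, 110, 102) = #5B6E66.

#5B6E66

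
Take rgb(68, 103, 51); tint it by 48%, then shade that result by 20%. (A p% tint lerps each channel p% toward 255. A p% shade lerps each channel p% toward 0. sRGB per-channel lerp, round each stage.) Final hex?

A 48% tint moves each channel 48% toward 255:
  R: 68 + 89.76 = 157.76 → 158
  G: 103 + 0.48×(255−103) = 103 + 72.96 = 175.96 → 176
  B: 51 + 97.92 = 148.92 → 149
After the tint: rgb(158, 176, 149) = #9eb095.
Lerp each channel 20% toward 0:
  R: 158 + 0.2×(0−158) = 158 − 31.6 = 126.4 → 126
  G: 176 − 35.2 = 140.8 → 141
  B: 149 − 29.8 = 119.2 → 119
rgb(126, 141, 119) = #7e8d77.

#7e8d77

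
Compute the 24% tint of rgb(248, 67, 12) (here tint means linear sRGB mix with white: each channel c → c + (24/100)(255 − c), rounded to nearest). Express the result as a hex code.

#fa7046

A 24% tint moves each channel 24% toward 255:
  R: 248 + 0.24×(255−248) = 248 + 1.68 = 249.68 → 250
  G: 67 + 0.24×(255−67) = 67 + 45.12 = 112.12 → 112
  B: 12 + 58.32 = 70.32 → 70
rgb(250, 112, 70) = #fa7046.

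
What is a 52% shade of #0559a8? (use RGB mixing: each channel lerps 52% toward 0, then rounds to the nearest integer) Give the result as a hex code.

#0559a8 is rgb(5, 89, 168).
Per channel, c → c + 0.52(0 − c):
  R: 5 − 2.6 = 2.4 → 2
  G: 89 + 0.52×(0−89) = 89 − 46.28 = 42.72 → 43
  B: 168 − 87.36 = 80.64 → 81
rgb(2, 43, 81) = #022b51.

#022b51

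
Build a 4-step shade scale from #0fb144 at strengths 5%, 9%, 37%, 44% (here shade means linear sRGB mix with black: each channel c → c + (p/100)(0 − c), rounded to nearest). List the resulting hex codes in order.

#0ea841, #0ea13e, #09702b, #086326

#0fb144 is rgb(15, 177, 68).
5%: (15 − 0.75 = 14.25→14, 177 − 8.85 = 168.15→168, 68 − 3.4 = 64.6→65) → #0ea841
9%: (15 − 1.35 = 13.65→14, 177 − 15.93 = 161.07→161, 68 − 6.12 = 61.88→62) → #0ea13e
37%: (15 − 5.55 = 9.45→9, 177 − 65.49 = 111.51→112, 68 − 25.16 = 42.84→43) → #09702b
44%: (15 − 6.6 = 8.4→8, 177 − 77.88 = 99.12→99, 68 − 29.92 = 38.08→38) → #086326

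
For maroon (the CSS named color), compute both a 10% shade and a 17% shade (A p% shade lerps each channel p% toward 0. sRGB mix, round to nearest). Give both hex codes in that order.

#730000, #6a0000

CSS maroon is rgb(128, 0, 0).
10% shade:
  R: 128 + 0.1×(0−128) = 128 − 12.8 = 115.2 → 115
  G: 0 + 0.1×(0−0) = 0 + 0 = 0 → 0
  B: 0 + 0 = 0 → 0
  → #730000
17% shade:
  R: 128 + 0.17×(0−128) = 128 − 21.76 = 106.24 → 106
  G: 0 + 0.17×(0−0) = 0 + 0 = 0 → 0
  B: 0 + 0 = 0 → 0
  → #6a0000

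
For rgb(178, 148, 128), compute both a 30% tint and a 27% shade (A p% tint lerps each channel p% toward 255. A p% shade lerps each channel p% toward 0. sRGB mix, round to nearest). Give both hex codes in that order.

30% tint:
  R: 178 + 0.3×(255−178) = 178 + 23.1 = 201.1 → 201
  G: 148 + 0.3×(255−148) = 148 + 32.1 = 180.1 → 180
  B: 128 + 0.3×(255−128) = 128 + 38.1 = 166.1 → 166
  → #C9B4A6
27% shade:
  R: 178 − 48.06 = 129.94 → 130
  G: 148 + 0.27×(0−148) = 148 − 39.96 = 108.04 → 108
  B: 128 + 0.27×(0−128) = 128 − 34.56 = 93.44 → 93
  → #826C5D

#C9B4A6, #826C5D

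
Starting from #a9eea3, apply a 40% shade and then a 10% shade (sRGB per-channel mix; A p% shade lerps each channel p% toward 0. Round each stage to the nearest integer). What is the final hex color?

#a9eea3 is rgb(169, 238, 163).
Per channel, c → c + 0.4(0 − c):
  R: 169 + 0.4×(0−169) = 169 − 67.6 = 101.4 → 101
  G: 238 + 0.4×(0−238) = 238 − 95.2 = 142.8 → 143
  B: 163 + 0.4×(0−163) = 163 − 65.2 = 97.8 → 98
After the shade: rgb(101, 143, 98) = #658f62.
Lerp each channel 10% toward 0:
  R: 101 + 0.1×(0−101) = 101 − 10.1 = 90.9 → 91
  G: 143 + 0.1×(0−143) = 143 − 14.3 = 128.7 → 129
  B: 98 − 9.8 = 88.2 → 88
rgb(91, 129, 88) = #5b8158.

#5b8158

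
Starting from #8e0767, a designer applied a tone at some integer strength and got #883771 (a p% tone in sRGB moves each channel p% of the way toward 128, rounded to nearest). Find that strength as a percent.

40%

#8e0767 is rgb(142, 7, 103); #883771 is rgb(136, 55, 113).
On the G channel (widest range): 55 ≈ 7 + (p/100)(128 − 7), so p ≈ 100×(55 − 7)/(128 − 7) = 4800/121 = 39.67.
p = 40 reproduces all three channels after rounding.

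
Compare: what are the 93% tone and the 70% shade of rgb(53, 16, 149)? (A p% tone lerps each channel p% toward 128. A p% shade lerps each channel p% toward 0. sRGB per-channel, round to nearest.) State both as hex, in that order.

#7B7881, #10052D

93% tone:
  R: 53 + 0.93×(128−53) = 53 + 69.75 = 122.75 → 123
  G: 16 + 104.16 = 120.16 → 120
  B: 149 − 19.53 = 129.47 → 129
  → #7B7881
70% shade:
  R: 53 + 0.7×(0−53) = 53 − 37.1 = 15.9 → 16
  G: 16 + 0.7×(0−16) = 16 − 11.2 = 4.8 → 5
  B: 149 + 0.7×(0−149) = 149 − 104.3 = 44.7 → 45
  → #10052D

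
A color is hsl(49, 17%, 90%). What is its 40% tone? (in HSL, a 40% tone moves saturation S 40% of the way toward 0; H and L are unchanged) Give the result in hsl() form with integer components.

hsl(49, 10%, 90%)

S moves 40% from 17 toward 0: 17 − 6.8 = 10.2 → 10.
H and L are unchanged.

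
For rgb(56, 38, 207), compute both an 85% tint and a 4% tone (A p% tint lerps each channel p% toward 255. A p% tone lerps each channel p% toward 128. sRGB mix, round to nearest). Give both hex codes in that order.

85% tint:
  R: 56 + 169.15 = 225.15 → 225
  G: 38 + 0.85×(255−38) = 38 + 184.45 = 222.45 → 222
  B: 207 + 40.8 = 247.8 → 248
  → #E1DEF8
4% tone:
  R: 56 + 2.88 = 58.88 → 59
  G: 38 + 0.04×(128−38) = 38 + 3.6 = 41.6 → 42
  B: 207 − 3.16 = 203.84 → 204
  → #3B2ACC

#E1DEF8, #3B2ACC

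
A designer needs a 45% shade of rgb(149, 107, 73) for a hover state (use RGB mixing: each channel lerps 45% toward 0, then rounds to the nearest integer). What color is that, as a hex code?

A 45% shade moves each channel 45% toward 0:
  R: 149 − 67.05 = 81.95 → 82
  G: 107 + 0.45×(0−107) = 107 − 48.15 = 58.85 → 59
  B: 73 + 0.45×(0−73) = 73 − 32.85 = 40.15 → 40
rgb(82, 59, 40) = #523B28.

#523B28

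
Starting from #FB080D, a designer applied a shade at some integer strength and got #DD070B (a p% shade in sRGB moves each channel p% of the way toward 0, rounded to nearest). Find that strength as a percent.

12%

#FB080D is rgb(251, 8, 13); #DD070B is rgb(221, 7, 11).
On the R channel (widest range): 221 ≈ 251 + (p/100)(0 − 251), so p ≈ 100×(221 − 251)/(0 − 251) = -3000/-251 = 11.95.
p = 12 reproduces all three channels after rounding.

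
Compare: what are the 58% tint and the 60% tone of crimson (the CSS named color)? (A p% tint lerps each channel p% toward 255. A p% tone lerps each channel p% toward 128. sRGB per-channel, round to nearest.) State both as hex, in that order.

CSS crimson is rgb(220, 20, 60).
58% tint:
  R: 220 + 20.3 = 240.3 → 240
  G: 20 + 0.58×(255−20) = 20 + 136.3 = 156.3 → 156
  B: 60 + 113.1 = 173.1 → 173
  → #f09cad
60% tone:
  R: 220 + 0.6×(128−220) = 220 − 55.2 = 164.8 → 165
  G: 20 + 64.8 = 84.8 → 85
  B: 60 + 40.8 = 100.8 → 101
  → #a55565

#f09cad, #a55565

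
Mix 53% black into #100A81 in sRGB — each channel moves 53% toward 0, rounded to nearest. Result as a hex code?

#08053D

#100A81 is rgb(16, 10, 129).
A 53% shade moves each channel 53% toward 0:
  R: 16 + 0.53×(0−16) = 16 − 8.48 = 7.52 → 8
  G: 10 − 5.3 = 4.7 → 5
  B: 129 − 68.37 = 60.63 → 61
rgb(8, 5, 61) = #08053D.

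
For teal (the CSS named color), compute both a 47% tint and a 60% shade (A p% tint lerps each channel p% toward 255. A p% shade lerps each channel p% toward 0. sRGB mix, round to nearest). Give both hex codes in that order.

#78BCBC, #003333

CSS teal is rgb(0, 128, 128).
47% tint:
  R: 0 + 0.47×(255−0) = 0 + 119.85 = 119.85 → 120
  G: 128 + 0.47×(255−128) = 128 + 59.69 = 187.69 → 188
  B: 128 + 0.47×(255−128) = 128 + 59.69 = 187.69 → 188
  → #78BCBC
60% shade:
  R: 0 + 0.6×(0−0) = 0 + 0 = 0 → 0
  G: 128 − 76.8 = 51.2 → 51
  B: 128 + 0.6×(0−128) = 128 − 76.8 = 51.2 → 51
  → #003333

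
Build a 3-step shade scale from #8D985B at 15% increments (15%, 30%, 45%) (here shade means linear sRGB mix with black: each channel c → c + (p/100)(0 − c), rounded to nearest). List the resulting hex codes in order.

#78814D, #636A40, #4E5432

#8D985B is rgb(141, 152, 91).
15%: (141 − 21.15 = 119.85→120, 152 − 22.8 = 129.2→129, 91 − 13.65 = 77.35→77) → #78814D
30%: (141 − 42.3 = 98.7→99, 152 − 45.6 = 106.4→106, 91 − 27.3 = 63.7→64) → #636A40
45%: (141 − 63.45 = 77.55→78, 152 − 68.4 = 83.6→84, 91 − 40.95 = 50.05→50) → #4E5432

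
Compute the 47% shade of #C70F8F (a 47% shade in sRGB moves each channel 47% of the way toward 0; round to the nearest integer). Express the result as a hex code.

#69084C

#C70F8F is rgb(199, 15, 143).
Per channel, c → c + 0.47(0 − c):
  R: 199 + 0.47×(0−199) = 199 − 93.53 = 105.47 → 105
  G: 15 + 0.47×(0−15) = 15 − 7.05 = 7.95 → 8
  B: 143 + 0.47×(0−143) = 143 − 67.21 = 75.79 → 76
rgb(105, 8, 76) = #69084C.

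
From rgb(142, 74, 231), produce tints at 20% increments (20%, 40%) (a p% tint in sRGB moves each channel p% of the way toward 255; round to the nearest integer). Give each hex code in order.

#A56EEC, #BB92F1

20%: (142 + 22.6 = 164.6→165, 74 + 36.2 = 110.2→110, 231 + 4.8 = 235.8→236) → #A56EEC
40%: (142 + 45.2 = 187.2→187, 74 + 72.4 = 146.4→146, 231 + 9.6 = 240.6→241) → #BB92F1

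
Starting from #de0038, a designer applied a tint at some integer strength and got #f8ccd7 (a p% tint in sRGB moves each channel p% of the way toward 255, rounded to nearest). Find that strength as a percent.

80%

#de0038 is rgb(222, 0, 56); #f8ccd7 is rgb(248, 204, 215).
On the G channel (widest range): 204 ≈ 0 + (p/100)(255 − 0), so p ≈ 100×(204 − 0)/(255 − 0) = 20400/255 = 80.00.
p = 80 reproduces all three channels after rounding.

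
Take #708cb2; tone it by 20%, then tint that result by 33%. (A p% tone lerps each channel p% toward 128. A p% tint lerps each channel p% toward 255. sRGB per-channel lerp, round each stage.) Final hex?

#708cb2 is rgb(112, 140, 178).
Lerp each channel 20% toward 128:
  R: 112 + 0.2×(128−112) = 112 + 3.2 = 115.2 → 115
  G: 140 − 2.4 = 137.6 → 138
  B: 178 + 0.2×(128−178) = 178 − 10 = 168 → 168
After the tone: rgb(115, 138, 168) = #738aa8.
A 33% tint moves each channel 33% toward 255:
  R: 115 + 46.2 = 161.2 → 161
  G: 138 + 38.61 = 176.61 → 177
  B: 168 + 28.71 = 196.71 → 197
rgb(161, 177, 197) = #a1b1c5.

#a1b1c5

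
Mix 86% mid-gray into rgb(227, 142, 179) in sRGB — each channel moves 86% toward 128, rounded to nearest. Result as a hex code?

An 86% tone moves each channel 86% toward 128:
  R: 227 + 0.86×(128−227) = 227 − 85.14 = 141.86 → 142
  G: 142 − 12.04 = 129.96 → 130
  B: 179 + 0.86×(128−179) = 179 − 43.86 = 135.14 → 135
rgb(142, 130, 135) = #8E8287.

#8E8287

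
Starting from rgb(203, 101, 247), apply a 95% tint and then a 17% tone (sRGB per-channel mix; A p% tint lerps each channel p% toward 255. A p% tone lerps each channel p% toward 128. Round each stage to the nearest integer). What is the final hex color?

#E7E3E9

Lerp each channel 95% toward 255:
  R: 203 + 49.4 = 252.4 → 252
  G: 101 + 0.95×(255−101) = 101 + 146.3 = 247.3 → 247
  B: 247 + 0.95×(255−247) = 247 + 7.6 = 254.6 → 255
After the tint: rgb(252, 247, 255) = #FCF7FF.
A 17% tone moves each channel 17% toward 128:
  R: 252 − 21.08 = 230.92 → 231
  G: 247 − 20.23 = 226.77 → 227
  B: 255 + 0.17×(128−255) = 255 − 21.59 = 233.41 → 233
rgb(231, 227, 233) = #E7E3E9.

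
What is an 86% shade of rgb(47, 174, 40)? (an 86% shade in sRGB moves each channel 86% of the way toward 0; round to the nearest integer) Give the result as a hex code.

Lerp each channel 86% toward 0:
  R: 47 − 40.42 = 6.58 → 7
  G: 174 − 149.64 = 24.36 → 24
  B: 40 + 0.86×(0−40) = 40 − 34.4 = 5.6 → 6
rgb(7, 24, 6) = #071806.

#071806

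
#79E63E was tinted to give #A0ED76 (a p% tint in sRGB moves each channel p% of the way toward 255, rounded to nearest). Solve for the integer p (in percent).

#79E63E is rgb(121, 230, 62); #A0ED76 is rgb(160, 237, 118).
On the B channel (widest range): 118 ≈ 62 + (p/100)(255 − 62), so p ≈ 100×(118 − 62)/(255 − 62) = 5600/193 = 29.02.
p = 29 reproduces all three channels after rounding.

29%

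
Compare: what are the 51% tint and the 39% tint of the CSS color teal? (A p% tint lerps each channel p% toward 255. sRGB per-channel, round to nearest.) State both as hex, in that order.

CSS teal is rgb(0, 128, 128).
51% tint:
  R: 0 + 0.51×(255−0) = 0 + 130.05 = 130.05 → 130
  G: 128 + 64.77 = 192.77 → 193
  B: 128 + 0.51×(255−128) = 128 + 64.77 = 192.77 → 193
  → #82C1C1
39% tint:
  R: 0 + 0.39×(255−0) = 0 + 99.45 = 99.45 → 99
  G: 128 + 49.53 = 177.53 → 178
  B: 128 + 49.53 = 177.53 → 178
  → #63B2B2

#82C1C1, #63B2B2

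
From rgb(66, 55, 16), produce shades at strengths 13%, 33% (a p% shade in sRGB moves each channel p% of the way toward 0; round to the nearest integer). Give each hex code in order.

#39300e, #2c250b

13%: (66 − 8.58 = 57.42→57, 55 − 7.15 = 47.85→48, 16 − 2.08 = 13.92→14) → #39300e
33%: (66 − 21.78 = 44.22→44, 55 − 18.15 = 36.85→37, 16 − 5.28 = 10.72→11) → #2c250b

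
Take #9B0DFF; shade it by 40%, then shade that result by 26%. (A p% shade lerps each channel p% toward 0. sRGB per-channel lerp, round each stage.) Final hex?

#9B0DFF is rgb(155, 13, 255).
Per channel, c → c + 0.4(0 − c):
  R: 155 − 62 = 93 → 93
  G: 13 + 0.4×(0−13) = 13 − 5.2 = 7.8 → 8
  B: 255 + 0.4×(0−255) = 255 − 102 = 153 → 153
After the shade: rgb(93, 8, 153) = #5D0899.
Per channel, c → c + 0.26(0 − c):
  R: 93 + 0.26×(0−93) = 93 − 24.18 = 68.82 → 69
  G: 8 − 2.08 = 5.92 → 6
  B: 153 − 39.78 = 113.22 → 113
rgb(69, 6, 113) = #450671.

#450671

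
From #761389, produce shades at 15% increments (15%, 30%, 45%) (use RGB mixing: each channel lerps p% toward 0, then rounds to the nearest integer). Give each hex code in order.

#641074, #530D60, #410A4B

#761389 is rgb(118, 19, 137).
15%: (118 − 17.7 = 100.3→100, 19 − 2.85 = 16.15→16, 137 − 20.55 = 116.45→116) → #641074
30%: (118 − 35.4 = 82.6→83, 19 − 5.7 = 13.3→13, 137 − 41.1 = 95.9→96) → #530D60
45%: (118 − 53.1 = 64.9→65, 19 − 8.55 = 10.45→10, 137 − 61.65 = 75.35→75) → #410A4B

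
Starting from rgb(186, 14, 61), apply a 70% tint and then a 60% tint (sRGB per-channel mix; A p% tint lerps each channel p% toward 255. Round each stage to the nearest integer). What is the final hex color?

#f7e2e8

Per channel, c → c + 0.7(255 − c):
  R: 186 + 0.7×(255−186) = 186 + 48.3 = 234.3 → 234
  G: 14 + 0.7×(255−14) = 14 + 168.7 = 182.7 → 183
  B: 61 + 0.7×(255−61) = 61 + 135.8 = 196.8 → 197
After the tint: rgb(234, 183, 197) = #eab7c5.
A 60% tint moves each channel 60% toward 255:
  R: 234 + 12.6 = 246.6 → 247
  G: 183 + 43.2 = 226.2 → 226
  B: 197 + 34.8 = 231.8 → 232
rgb(247, 226, 232) = #f7e2e8.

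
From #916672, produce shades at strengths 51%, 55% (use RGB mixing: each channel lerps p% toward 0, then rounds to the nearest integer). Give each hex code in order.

#473238, #412E33

#916672 is rgb(145, 102, 114).
51%: (145 − 73.95 = 71.05→71, 102 − 52.02 = 49.98→50, 114 − 58.14 = 55.86→56) → #473238
55%: (145 − 79.75 = 65.25→65, 102 − 56.1 = 45.9→46, 114 − 62.7 = 51.3→51) → #412E33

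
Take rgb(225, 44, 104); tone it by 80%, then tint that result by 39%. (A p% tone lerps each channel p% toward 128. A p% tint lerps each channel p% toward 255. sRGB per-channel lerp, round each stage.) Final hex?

#bda7ae

Lerp each channel 80% toward 128:
  R: 225 + 0.8×(128−225) = 225 − 77.6 = 147.4 → 147
  G: 44 + 0.8×(128−44) = 44 + 67.2 = 111.2 → 111
  B: 104 + 19.2 = 123.2 → 123
After the tone: rgb(147, 111, 123) = #936f7b.
A 39% tint moves each channel 39% toward 255:
  R: 147 + 0.39×(255−147) = 147 + 42.12 = 189.12 → 189
  G: 111 + 0.39×(255−111) = 111 + 56.16 = 167.16 → 167
  B: 123 + 0.39×(255−123) = 123 + 51.48 = 174.48 → 174
rgb(189, 167, 174) = #bda7ae.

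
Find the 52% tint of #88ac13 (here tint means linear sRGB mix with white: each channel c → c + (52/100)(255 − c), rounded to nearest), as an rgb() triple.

#88ac13 is rgb(136, 172, 19).
Per channel, c → c + 0.52(255 − c):
  R: 136 + 0.52×(255−136) = 136 + 61.88 = 197.88 → 198
  G: 172 + 43.16 = 215.16 → 215
  B: 19 + 0.52×(255−19) = 19 + 122.72 = 141.72 → 142

rgb(198, 215, 142)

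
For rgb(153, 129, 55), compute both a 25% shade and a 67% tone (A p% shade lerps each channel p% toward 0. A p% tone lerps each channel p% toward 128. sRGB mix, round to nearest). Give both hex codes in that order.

25% shade:
  R: 153 − 38.25 = 114.75 → 115
  G: 129 + 0.25×(0−129) = 129 − 32.25 = 96.75 → 97
  B: 55 − 13.75 = 41.25 → 41
  → #736129
67% tone:
  R: 153 − 16.75 = 136.25 → 136
  G: 129 − 0.67 = 128.33 → 128
  B: 55 + 0.67×(128−55) = 55 + 48.91 = 103.91 → 104
  → #888068

#736129, #888068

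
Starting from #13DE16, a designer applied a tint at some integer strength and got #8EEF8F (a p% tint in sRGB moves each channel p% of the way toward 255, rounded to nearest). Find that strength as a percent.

#13DE16 is rgb(19, 222, 22); #8EEF8F is rgb(142, 239, 143).
On the R channel (widest range): 142 ≈ 19 + (p/100)(255 − 19), so p ≈ 100×(142 − 19)/(255 − 19) = 12300/236 = 52.12.
p = 52 reproduces all three channels after rounding.

52%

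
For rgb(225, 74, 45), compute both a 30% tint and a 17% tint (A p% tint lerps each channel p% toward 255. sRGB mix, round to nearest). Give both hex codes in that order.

#EA806C, #E66951

30% tint:
  R: 225 + 0.3×(255−225) = 225 + 9 = 234 → 234
  G: 74 + 54.3 = 128.3 → 128
  B: 45 + 0.3×(255−45) = 45 + 63 = 108 → 108
  → #EA806C
17% tint:
  R: 225 + 5.1 = 230.1 → 230
  G: 74 + 0.17×(255−74) = 74 + 30.77 = 104.77 → 105
  B: 45 + 0.17×(255−45) = 45 + 35.7 = 80.7 → 81
  → #E66951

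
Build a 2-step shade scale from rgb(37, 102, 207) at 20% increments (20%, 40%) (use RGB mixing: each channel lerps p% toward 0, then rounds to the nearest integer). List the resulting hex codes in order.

#1E52A6, #163D7C

20%: (37 − 7.4 = 29.6→30, 102 − 20.4 = 81.6→82, 207 − 41.4 = 165.6→166) → #1E52A6
40%: (37 − 14.8 = 22.2→22, 102 − 40.8 = 61.2→61, 207 − 82.8 = 124.2→124) → #163D7C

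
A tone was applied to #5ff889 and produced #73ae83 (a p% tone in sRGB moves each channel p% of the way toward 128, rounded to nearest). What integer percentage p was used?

62%

#5ff889 is rgb(95, 248, 137); #73ae83 is rgb(115, 174, 131).
On the G channel (widest range): 174 ≈ 248 + (p/100)(128 − 248), so p ≈ 100×(174 − 248)/(128 − 248) = -7400/-120 = 61.67.
p = 62 reproduces all three channels after rounding.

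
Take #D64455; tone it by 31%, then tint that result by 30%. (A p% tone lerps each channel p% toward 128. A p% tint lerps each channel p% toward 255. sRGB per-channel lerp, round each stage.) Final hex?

#CF8991

#D64455 is rgb(214, 68, 85).
Lerp each channel 31% toward 128:
  R: 214 + 0.31×(128−214) = 214 − 26.66 = 187.34 → 187
  G: 68 + 0.31×(128−68) = 68 + 18.6 = 86.6 → 87
  B: 85 + 0.31×(128−85) = 85 + 13.33 = 98.33 → 98
After the tone: rgb(187, 87, 98) = #BB5762.
Per channel, c → c + 0.3(255 − c):
  R: 187 + 0.3×(255−187) = 187 + 20.4 = 207.4 → 207
  G: 87 + 0.3×(255−87) = 87 + 50.4 = 137.4 → 137
  B: 98 + 47.1 = 145.1 → 145
rgb(207, 137, 145) = #CF8991.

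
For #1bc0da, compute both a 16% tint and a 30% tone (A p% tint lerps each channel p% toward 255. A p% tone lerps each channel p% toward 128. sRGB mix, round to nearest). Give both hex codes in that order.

#3fcae0, #39adbf

#1bc0da is rgb(27, 192, 218).
16% tint:
  R: 27 + 0.16×(255−27) = 27 + 36.48 = 63.48 → 63
  G: 192 + 0.16×(255−192) = 192 + 10.08 = 202.08 → 202
  B: 218 + 0.16×(255−218) = 218 + 5.92 = 223.92 → 224
  → #3fcae0
30% tone:
  R: 27 + 0.3×(128−27) = 27 + 30.3 = 57.3 → 57
  G: 192 + 0.3×(128−192) = 192 − 19.2 = 172.8 → 173
  B: 218 + 0.3×(128−218) = 218 − 27 = 191 → 191
  → #39adbf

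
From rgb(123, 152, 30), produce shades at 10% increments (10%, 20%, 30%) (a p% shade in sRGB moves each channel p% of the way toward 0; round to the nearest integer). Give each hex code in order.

#6F891B, #627A18, #566A15

10%: (123 − 12.3 = 110.7→111, 152 − 15.2 = 136.8→137, 30 − 3 = 27→27) → #6F891B
20%: (123 − 24.6 = 98.4→98, 152 − 30.4 = 121.6→122, 30 − 6 = 24→24) → #627A18
30%: (123 − 36.9 = 86.1→86, 152 − 45.6 = 106.4→106, 30 − 9 = 21→21) → #566A15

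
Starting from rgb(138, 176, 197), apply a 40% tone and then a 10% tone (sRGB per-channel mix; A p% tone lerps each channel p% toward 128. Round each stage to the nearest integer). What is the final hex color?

#859AA5

A 40% tone moves each channel 40% toward 128:
  R: 138 − 4 = 134 → 134
  G: 176 + 0.4×(128−176) = 176 − 19.2 = 156.8 → 157
  B: 197 − 27.6 = 169.4 → 169
After the tone: rgb(134, 157, 169) = #869DA9.
Per channel, c → c + 0.1(128 − c):
  R: 134 + 0.1×(128−134) = 134 − 0.6 = 133.4 → 133
  G: 157 − 2.9 = 154.1 → 154
  B: 169 − 4.1 = 164.9 → 165
rgb(133, 154, 165) = #859AA5.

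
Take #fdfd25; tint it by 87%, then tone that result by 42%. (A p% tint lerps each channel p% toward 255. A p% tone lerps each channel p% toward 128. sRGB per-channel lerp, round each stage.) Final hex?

#cacab9

#fdfd25 is rgb(253, 253, 37).
Per channel, c → c + 0.87(255 − c):
  R: 253 + 1.74 = 254.74 → 255
  G: 253 + 1.74 = 254.74 → 255
  B: 37 + 0.87×(255−37) = 37 + 189.66 = 226.66 → 227
After the tint: rgb(255, 255, 227) = #ffffe3.
Lerp each channel 42% toward 128:
  R: 255 + 0.42×(128−255) = 255 − 53.34 = 201.66 → 202
  G: 255 + 0.42×(128−255) = 255 − 53.34 = 201.66 → 202
  B: 227 − 41.58 = 185.42 → 185
rgb(202, 202, 185) = #cacab9.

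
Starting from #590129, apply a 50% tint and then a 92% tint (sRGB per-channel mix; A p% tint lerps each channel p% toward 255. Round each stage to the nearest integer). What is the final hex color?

#f8f5f6

#590129 is rgb(89, 1, 41).
A 50% tint moves each channel 50% toward 255:
  R: 89 + 83 = 172 → 172
  G: 1 + 0.5×(255−1) = 1 + 127 = 128 → 128
  B: 41 + 0.5×(255−41) = 41 + 107 = 148 → 148
After the tint: rgb(172, 128, 148) = #ac8094.
A 92% tint moves each channel 92% toward 255:
  R: 172 + 0.92×(255−172) = 172 + 76.36 = 248.36 → 248
  G: 128 + 0.92×(255−128) = 128 + 116.84 = 244.84 → 245
  B: 148 + 0.92×(255−148) = 148 + 98.44 = 246.44 → 246
rgb(248, 245, 246) = #f8f5f6.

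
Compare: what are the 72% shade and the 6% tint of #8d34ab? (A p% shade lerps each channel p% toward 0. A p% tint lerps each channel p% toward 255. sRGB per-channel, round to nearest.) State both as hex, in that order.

#270f30, #9440b0

#8d34ab is rgb(141, 52, 171).
72% shade:
  R: 141 + 0.72×(0−141) = 141 − 101.52 = 39.48 → 39
  G: 52 + 0.72×(0−52) = 52 − 37.44 = 14.56 → 15
  B: 171 − 123.12 = 47.88 → 48
  → #270f30
6% tint:
  R: 141 + 0.06×(255−141) = 141 + 6.84 = 147.84 → 148
  G: 52 + 0.06×(255−52) = 52 + 12.18 = 64.18 → 64
  B: 171 + 0.06×(255−171) = 171 + 5.04 = 176.04 → 176
  → #9440b0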